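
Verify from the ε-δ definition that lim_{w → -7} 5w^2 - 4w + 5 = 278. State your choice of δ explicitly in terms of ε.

δ = min(1, ε/79)

Let ε > 0. We want δ > 0 such that 0 < |w + 7| < δ implies |(5w^2 - 4w + 5) − 278| < ε.
(5w^2 - 4w + 5) − 278 = 5w^2 - 4w - 273 = (w + 7)(5w - 39).
So |(5w^2 - 4w + 5) − 278| = |w + 7|·|5w - 39|.
Assume first that |w + 7| < 1, so |w| < 8. Then |5w - 39| ≤ 5·8 + 39 = 79.
Hence |(5w^2 - 4w + 5) − 278| ≤ 79|w + 7| < ε provided |w + 7| < ε/79.
Take δ = min(1, ε/79). Then 0 < |w + 7| < δ gives both |w + 7| < 1 and |w + 7| < ε/79, so |(5w^2 - 4w + 5) − 278| < ε.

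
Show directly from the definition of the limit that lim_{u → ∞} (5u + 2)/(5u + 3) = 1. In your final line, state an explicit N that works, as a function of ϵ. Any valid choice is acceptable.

Let ϵ > 0. We seek N > 0 such that u > N implies |(5u + 2)/(5u + 3) − 1| < ϵ.
(5u + 2)/(5u + 3) − 1 = (5(5u + 2) − 5(5u + 3)) / (5(5u + 3)) = -5/(5(5u + 3)).
For u > 0 we have 5u + 3 > 5u, so |(5u + 2)/(5u + 3) − 1| = 5/(5(5u + 3)) < 5/(5·5u) = (1/5)/u.
Thus |(5u + 2)/(5u + 3) − 1| < ϵ whenever u > (1/5)/ϵ.
Take N = (1/5)/ϵ. If u > N then |(5u + 2)/(5u + 3) − 1| < (1/5)/u < ϵ.

N = (1/5)/ϵ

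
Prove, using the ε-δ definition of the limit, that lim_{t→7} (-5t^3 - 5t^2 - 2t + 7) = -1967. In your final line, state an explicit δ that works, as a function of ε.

δ = min(1, ε/922)

Suppose ε > 0. We want δ > 0 such that 0 < |t − 7| < δ implies |(-5t^3 - 5t^2 - 2t + 7) + 1967| < ε.
(-5t^3 - 5t^2 - 2t + 7) + 1967 = -5t^3 - 5t^2 - 2t + 1974 = (t − 7)(-5t^2 - 40t - 282).
So |(-5t^3 - 5t^2 - 2t + 7) + 1967| = |t − 7|·|-5t^2 - 40t - 282|.
Require δ ≤ 1. Then |t − 7| < 1 gives |t| < 8, and by the triangle inequality |-5t^2 - 40t - 282| ≤ 5·8^2 + 40·8 + 282 = 922.
Hence |(-5t^3 - 5t^2 - 2t + 7) + 1967| ≤ 922|t − 7| < ε provided |t − 7| < ε/922.
Take δ = min(1, ε/922). Then 0 < |t − 7| < δ gives both |t − 7| < 1 and |t − 7| < ε/922, so |(-5t^3 - 5t^2 - 2t + 7) + 1967| < ε.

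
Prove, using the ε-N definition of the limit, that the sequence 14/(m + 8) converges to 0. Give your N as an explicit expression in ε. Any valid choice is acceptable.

N = 14/ε

Let ε > 0. For m ≥ 1, |14/(m + 8) − 0| = 14/(m + 8) ≤ 14/m.
We need 14/m < ε, i.e. m > 14/ε.
Take N = 14/ε. If m > N then |14/(m + 8)| ≤ 14/m < ε.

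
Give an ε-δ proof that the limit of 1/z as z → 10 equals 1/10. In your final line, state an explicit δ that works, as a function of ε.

Suppose ε > 0. We seek δ > 0 such that 0 < |z − 10| < δ implies |1/z − (1/10)| < ε.
|1/z − (1/10)| = |10 − z|/(10·|z|) = |z − 10|/(10|z|).
Require δ ≤ 5 so that |z| > 10 − 5 = 5, hence 10|z| > 50.
Then |1/z − (1/10)| < |z − 10|/50, which is < ε when |z − 10| < 50ε.
Take δ = min(5, 50ε). Then 0 < |z − 10| < δ gives both |z − 10| < 5 and |z − 10| < 50ε, so |1/z − (1/10)| < ε.

δ = min(5, 50ε)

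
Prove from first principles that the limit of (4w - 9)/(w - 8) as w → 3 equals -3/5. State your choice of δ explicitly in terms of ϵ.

δ = min(5/2, (25/46)ϵ)

Let ϵ > 0 be given. We want δ > 0 with 0 < |w − 3| < δ ⇒ |(4w - 9)/(w - 8) + 3/5| < ϵ.
Combining over a common denominator, (4w - 9)/(w - 8) + 3/5 = [(4w - 9)·(-5) − 3·(w - 8)] / [(-5)·(w - 8)] = -23(w − 3) / ((-5)(w - 8)).
So |(4w - 9)/(w - 8) + 3/5| = 23|w − 3| / (5·|w − 8|).
Require δ ≤ 5/2, so |w − 8| ≥ |-5| − |w − 3| > 5 − 5/2 = 5/2.
Hence |(4w - 9)/(w - 8) + 3/5| < 23|w − 3|/(5·(5/2)) = (46/25)|w − 3|, which is < ϵ once |w − 3| < (25/46)ϵ.
Take δ = min(5/2, (25/46)ϵ). Then 0 < |w − 3| < δ forces both bounds, so |(4w - 9)/(w - 8) + 3/5| < ϵ.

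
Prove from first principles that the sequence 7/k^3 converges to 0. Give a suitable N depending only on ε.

N = (7/ε)^{1/3}

Let ε > 0 be given. For k ≥ 1, |7/k^3 − 0| = 7/k^3.
7/k^3 < ε ⇔ k^3 > 7/ε ⇔ k > (7/ε)^{1/3}.
Take N = (7/ε)^{1/3}. Then k > N implies 7/k^3 < ε.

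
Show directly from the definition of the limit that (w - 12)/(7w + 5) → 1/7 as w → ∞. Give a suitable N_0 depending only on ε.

N_0 = (89/49)/ε

Let ε > 0 be given. We seek N_0 > 0 such that w > N_0 implies |(w - 12)/(7w + 5) − (1/7)| < ε.
(w - 12)/(7w + 5) − (1/7) = (7(w - 12) − (7w + 5)) / (7(7w + 5)) = -89/(7(7w + 5)).
For w > 0 we have 7w + 5 > 7w, so |(w - 12)/(7w + 5) − (1/7)| = 89/(7(7w + 5)) < 89/(7·7w) = (89/49)/w.
Thus |(w - 12)/(7w + 5) − (1/7)| < ε whenever w > (89/49)/ε.
Take N_0 = (89/49)/ε. If w > N_0 then |(w - 12)/(7w + 5) − (1/7)| < (89/49)/w < ε.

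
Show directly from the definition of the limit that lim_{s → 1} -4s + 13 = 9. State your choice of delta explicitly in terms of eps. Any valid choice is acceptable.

Let eps > 0. We need delta > 0 so that 0 < |s − 1| < delta implies |(-4s + 13) − 9| < eps.
|(-4s + 13) − 9| = |-4s + 4| = 4|s − 1|.
Thus it suffices that |s − 1| < eps/4.
Choosing delta = eps/4 gives |(-4s + 13) − 9| = 4|s − 1| < eps whenever |s − 1| < delta.

delta = eps/4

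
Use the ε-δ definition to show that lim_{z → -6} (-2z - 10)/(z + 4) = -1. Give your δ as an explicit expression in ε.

δ = min(1, ε)

Let ε > 0. We want δ > 0 with 0 < |z + 6| < δ ⇒ |(-2z - 10)/(z + 4) + 1| < ε.
Combining over a common denominator, (-2z - 10)/(z + 4) + 1 = [(-2z - 10)·(-2) − 2·(z + 4)] / [(-2)·(z + 4)] = 2(z + 6) / ((-2)(z + 4)).
So |(-2z - 10)/(z + 4) + 1| = 2|z + 6| / (2·|z + 4|).
Require δ ≤ 1, so |z + 4| ≥ |-2| − |z + 6| > 2 − 1 = 1.
Hence |(-2z - 10)/(z + 4) + 1| < 2|z + 6|/(2·1) = |z + 6|, which is < ε once |z + 6| < ε.
Take δ = min(1, ε). Then 0 < |z + 6| < δ forces both bounds, so |(-2z - 10)/(z + 4) + 1| < ε.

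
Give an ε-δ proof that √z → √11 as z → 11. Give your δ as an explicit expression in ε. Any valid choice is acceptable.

Suppose ε > 0. We want δ > 0 such that 0 < |z − 11| < δ implies |√z − √11| < ε.
Rationalise: √z − √11 = (z − 11)/(√z + √11), so |√z − √11| = |z − 11|/(√z + √11).
Restrict δ ≤ 11 so that |z − 11| < 11 forces z > 0, and then √z + √11 > √11.
Hence |√z − √11| < |z − 11|/√11, which is < ε once |z − 11| < √11·ε.
Take δ = min(11, √11·ε). If 0 < |z − 11| < δ then z > 0 and |√z − √11| < |z − 11|/√11 < ε.

δ = min(11, √11·ε)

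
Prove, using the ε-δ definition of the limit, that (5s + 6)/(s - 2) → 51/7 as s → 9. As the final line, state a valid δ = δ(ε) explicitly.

δ = min(7/2, (49/32)ε)

Let ε > 0. We want δ > 0 with 0 < |s − 9| < δ ⇒ |(5s + 6)/(s - 2) − (51/7)| < ε.
Combining over a common denominator, (5s + 6)/(s - 2) − (51/7) = [(5s + 6)·7 − 51·(s - 2)] / [7·(s - 2)] = -16(s − 9) / (7(s - 2)).
So |(5s + 6)/(s - 2) − (51/7)| = 16|s − 9| / (7·|s − 2|).
Restrict δ ≤ 7/2. Then |s − 9| < 7/2 gives |s − 2| = |(s − 9) + 7| ≥ 7 − 7/2 = 7/2.
Hence |(5s + 6)/(s - 2) − (51/7)| < 16|s − 9|/(7·(7/2)) = (32/49)|s − 9|, which is < ε once |s − 9| < (49/32)ε.
Take δ = min(7/2, (49/32)ε). Then 0 < |s − 9| < δ forces both bounds, so |(5s + 6)/(s - 2) − (51/7)| < ε.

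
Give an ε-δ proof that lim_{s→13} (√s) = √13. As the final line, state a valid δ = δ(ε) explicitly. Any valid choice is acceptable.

Let ε > 0 be given. We want δ > 0 such that 0 < |s − 13| < δ implies |√s − √13| < ε.
Multiplying by the conjugate, |√s − √13| = |s − 13|/(√s + √13).
Restrict δ ≤ 13 so that |s − 13| < 13 forces s > 0, and then √s + √13 > √13.
Hence |√s − √13| < |s − 13|/√13, which is < ε once |s − 13| < √13·ε.
Take δ = min(13, √13·ε). If 0 < |s − 13| < δ then s > 0 and |√s − √13| < |s − 13|/√13 < ε.

δ = min(13, √13·ε)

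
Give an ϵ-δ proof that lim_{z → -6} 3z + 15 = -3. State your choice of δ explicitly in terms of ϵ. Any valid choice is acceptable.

Let ϵ > 0. We need δ > 0 so that 0 < |z + 6| < δ implies |(3z + 15) + 3| < ϵ.
|(3z + 15) + 3| = |3z + 18| = 3|z + 6|.
Thus it suffices that |z + 6| < ϵ/3.
Choosing δ = ϵ/3 gives |(3z + 15) + 3| = 3|z + 6| < ϵ whenever |z + 6| < δ.

δ = ϵ/3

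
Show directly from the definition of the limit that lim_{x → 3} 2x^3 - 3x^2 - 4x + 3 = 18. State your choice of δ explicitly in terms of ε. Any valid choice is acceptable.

Fix ε > 0. We want δ > 0 such that 0 < |x − 3| < δ implies |(2x^3 - 3x^2 - 4x + 3) − 18| < ε.
(2x^3 - 3x^2 - 4x + 3) − 18 = 2x^3 - 3x^2 - 4x - 15 = (x − 3)(2x^2 + 3x + 5).
So |(2x^3 - 3x^2 - 4x + 3) − 18| = |x − 3|·|2x^2 + 3x + 5|.
Assume first that |x − 3| < 1, so |x| < 4. Then |2x^2 + 3x + 5| ≤ 2·4^2 + 3·4 + 5 = 49.
Hence |(2x^3 - 3x^2 - 4x + 3) − 18| ≤ 49|x − 3| < ε provided |x − 3| < ε/49.
Choosing δ = min(1, ε/49) ensures both conditions, hence |(2x^3 - 3x^2 - 4x + 3) − 18| < ε.

δ = min(1, ε/49)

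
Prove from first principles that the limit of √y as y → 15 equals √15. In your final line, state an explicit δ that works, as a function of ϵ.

δ = min(15, √15·ϵ)

Let ϵ > 0. We want δ > 0 such that 0 < |y − 15| < δ implies |√y − √15| < ϵ.
Rationalise: √y − √15 = (y − 15)/(√y + √15), so |√y − √15| = |y − 15|/(√y + √15).
Restrict δ ≤ 15 so that |y − 15| < 15 forces y > 0, and then √y + √15 > √15.
Hence |√y − √15| < |y − 15|/√15, which is < ϵ once |y − 15| < √15·ϵ.
Take δ = min(15, √15·ϵ). If 0 < |y − 15| < δ then y > 0 and |√y − √15| < |y − 15|/√15 < ϵ.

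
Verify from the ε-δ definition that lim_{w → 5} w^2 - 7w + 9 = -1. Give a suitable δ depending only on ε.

δ = min(2, ε/9)

Suppose ε > 0. We want δ > 0 such that 0 < |w − 5| < δ implies |(w^2 - 7w + 9) + 1| < ε.
(w^2 - 7w + 9) + 1 = w^2 - 7w + 10 = (w − 5)(w - 2).
So |(w^2 - 7w + 9) + 1| = |w − 5|·|w - 2|.
Require δ ≤ 2. Then |w − 5| < 2 gives |w| < 7, and by the triangle inequality |w - 2| ≤ 7 + 2 = 9.
Hence |(w^2 - 7w + 9) + 1| ≤ 9|w − 5| < ε provided |w − 5| < ε/9.
Choosing δ = min(2, ε/9) ensures both conditions, hence |(w^2 - 7w + 9) + 1| < ε.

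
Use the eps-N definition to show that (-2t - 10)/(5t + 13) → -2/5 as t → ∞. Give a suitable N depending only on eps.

N = (24/25)/eps

Suppose eps > 0. We seek N > 0 such that t > N implies |(-2t - 10)/(5t + 13) + 2/5| < eps.
(-2t - 10)/(5t + 13) + 2/5 = (5(-2t - 10) − (-2)(5t + 13)) / (5(5t + 13)) = -24/(5(5t + 13)).
For t > 0 we have 5t + 13 > 5t, so |(-2t - 10)/(5t + 13) + 2/5| = 24/(5(5t + 13)) < 24/(5·5t) = (24/25)/t.
Thus |(-2t - 10)/(5t + 13) + 2/5| < eps whenever t > (24/25)/eps.
Take N = (24/25)/eps. If t > N then |(-2t - 10)/(5t + 13) + 2/5| < (24/25)/t < eps.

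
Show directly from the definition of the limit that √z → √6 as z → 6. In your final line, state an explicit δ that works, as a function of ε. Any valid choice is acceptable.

Suppose ε > 0. We want δ > 0 such that 0 < |z − 6| < δ implies |√z − √6| < ε.
Rationalise: √z − √6 = (z − 6)/(√z + √6), so |√z − √6| = |z − 6|/(√z + √6).
Restrict δ ≤ 6 so that |z − 6| < 6 forces z > 0, and then √z + √6 > √6.
Hence |√z − √6| < |z − 6|/√6, which is < ε once |z − 6| < √6·ε.
Take δ = min(6, √6·ε). If 0 < |z − 6| < δ then z > 0 and |√z − √6| < |z − 6|/√6 < ε.

δ = min(6, √6·ε)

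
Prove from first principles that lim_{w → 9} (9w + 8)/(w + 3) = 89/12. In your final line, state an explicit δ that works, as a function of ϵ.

Let ϵ > 0 be given. We want δ > 0 with 0 < |w − 9| < δ ⇒ |(9w + 8)/(w + 3) − (89/12)| < ϵ.
Combining over a common denominator, (9w + 8)/(w + 3) − (89/12) = [(9w + 8)·12 − 89·(w + 3)] / [12·(w + 3)] = 19(w − 9) / (12(w + 3)).
So |(9w + 8)/(w + 3) − (89/12)| = 19|w − 9| / (12·|w + 3|).
Require δ ≤ 6, so |w + 3| ≥ |12| − |w − 9| > 12 − 6 = 6.
Hence |(9w + 8)/(w + 3) − (89/12)| < 19|w − 9|/(12·6) = (19/72)|w − 9|, which is < ϵ once |w − 9| < (72/19)ϵ.
Take δ = min(6, (72/19)ϵ). Then 0 < |w − 9| < δ forces both bounds, so |(9w + 8)/(w + 3) − (89/12)| < ϵ.

δ = min(6, (72/19)ϵ)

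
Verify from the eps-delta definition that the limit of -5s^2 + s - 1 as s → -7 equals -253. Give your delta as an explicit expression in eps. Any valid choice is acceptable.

Let eps > 0. We want delta > 0 such that 0 < |s + 7| < delta implies |(-5s^2 + s - 1) + 253| < eps.
(-5s^2 + s - 1) + 253 = -5s^2 + s + 252 = (s + 7)(-5s + 36).
So |(-5s^2 + s - 1) + 253| = |s + 7|·|-5s + 36|.
Assume first that |s + 7| < 1, so |s| < 8. Then |-5s + 36| ≤ 5·8 + 36 = 76.
Hence |(-5s^2 + s - 1) + 253| ≤ 76|s + 7| < eps provided |s + 7| < eps/76.
Choosing delta = min(1, eps/76) ensures both conditions, hence |(-5s^2 + s - 1) + 253| < eps.

delta = min(1, eps/76)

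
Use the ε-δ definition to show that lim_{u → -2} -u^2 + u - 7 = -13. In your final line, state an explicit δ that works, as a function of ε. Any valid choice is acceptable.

Let ε > 0 be given. We want δ > 0 such that 0 < |u + 2| < δ implies |(-u^2 + u - 7) + 13| < ε.
(-u^2 + u - 7) + 13 = -u^2 + u + 6 = (u + 2)(-u + 3).
So |(-u^2 + u - 7) + 13| = |u + 2|·|-u + 3|.
Assume first that |u + 2| < 1, so |u| < 3. Then |-u + 3| ≤ 3 + 3 = 6.
Hence |(-u^2 + u - 7) + 13| ≤ 6|u + 2| < ε provided |u + 2| < ε/6.
Take δ = min(1, ε/6). Then 0 < |u + 2| < δ gives both |u + 2| < 1 and |u + 2| < ε/6, so |(-u^2 + u - 7) + 13| < ε.

δ = min(1, ε/6)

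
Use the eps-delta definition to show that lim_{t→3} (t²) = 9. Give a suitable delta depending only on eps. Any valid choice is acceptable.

delta = min(1, eps/7)

Suppose eps > 0. We seek delta > 0 with 0 < |t − 3| < delta ⇒ |t² − 9| < eps.
Factor: t² − 9 = (t − 3)(t + 3), so |t² − 9| = |t − 3|·|t + 3|.
Impose delta ≤ 1 so that |t| < 4; then |t + 3| ≤ 7.
Hence |t² − 9| ≤ 7|t − 3|, which is < eps once |t − 3| < eps/7.
Take delta = min(1, eps/7). If 0 < |t − 3| < delta then both bounds hold and |t² − 9| ≤ 7|t − 3| < 7·(eps/7) = eps.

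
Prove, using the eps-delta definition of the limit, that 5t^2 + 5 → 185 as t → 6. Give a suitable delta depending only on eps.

Let eps > 0. We want delta > 0 such that 0 < |t − 6| < delta implies |(5t^2 + 5) − 185| < eps.
(5t^2 + 5) − 185 = 5t^2 - 180 = (t − 6)(5t + 30).
So |(5t^2 + 5) − 185| = |t − 6|·|5t + 30|.
Require delta ≤ 1. Then |t − 6| < 1 gives |t| < 7, and by the triangle inequality |5t + 30| ≤ 5·7 + 30 = 65.
Hence |(5t^2 + 5) − 185| ≤ 65|t − 6| < eps provided |t − 6| < eps/65.
Choosing delta = min(1, eps/65) ensures both conditions, hence |(5t^2 + 5) − 185| < eps.

delta = min(1, eps/65)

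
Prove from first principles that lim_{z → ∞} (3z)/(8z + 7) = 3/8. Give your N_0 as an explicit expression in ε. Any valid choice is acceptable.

Let ε > 0. We seek N_0 > 0 such that z > N_0 implies |(3z)/(8z + 7) − (3/8)| < ε.
(3z)/(8z + 7) − (3/8) = (8(3z) − 3(8z + 7)) / (8(8z + 7)) = -21/(8(8z + 7)).
For z > 0 we have 8z + 7 > 8z, so |(3z)/(8z + 7) − (3/8)| = 21/(8(8z + 7)) < 21/(8·8z) = (21/64)/z.
Thus |(3z)/(8z + 7) − (3/8)| < ε whenever z > (21/64)/ε.
Take N_0 = (21/64)/ε. If z > N_0 then |(3z)/(8z + 7) − (3/8)| < (21/64)/z < ε.

N_0 = (21/64)/ε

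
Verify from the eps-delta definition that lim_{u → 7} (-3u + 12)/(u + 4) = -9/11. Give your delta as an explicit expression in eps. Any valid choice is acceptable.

Let eps > 0. We want delta > 0 with 0 < |u − 7| < delta ⇒ |(-3u + 12)/(u + 4) + 9/11| < eps.
Combining over a common denominator, (-3u + 12)/(u + 4) + 9/11 = [(-3u + 12)·11 − (-9)·(u + 4)] / [11·(u + 4)] = -24(u − 7) / (11(u + 4)).
So |(-3u + 12)/(u + 4) + 9/11| = 24|u − 7| / (11·|u + 4|).
Restrict delta ≤ 11/2. Then |u − 7| < 11/2 gives |u + 4| = |(u − 7) + 11| ≥ 11 − 11/2 = 11/2.
Hence |(-3u + 12)/(u + 4) + 9/11| < 24|u − 7|/(11·(11/2)) = (48/121)|u − 7|, which is < eps once |u − 7| < (121/48)eps.
Take delta = min(11/2, (121/48)eps). Then 0 < |u − 7| < delta forces both bounds, so |(-3u + 12)/(u + 4) + 9/11| < eps.

delta = min(11/2, (121/48)eps)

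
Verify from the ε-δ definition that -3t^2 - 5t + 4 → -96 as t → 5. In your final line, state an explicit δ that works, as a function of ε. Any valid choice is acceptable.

Suppose ε > 0. We want δ > 0 such that 0 < |t − 5| < δ implies |(-3t^2 - 5t + 4) + 96| < ε.
(-3t^2 - 5t + 4) + 96 = -3t^2 - 5t + 100 = (t − 5)(-3t - 20).
So |(-3t^2 - 5t + 4) + 96| = |t − 5|·|-3t - 20|.
Require δ ≤ 2. Then |t − 5| < 2 gives |t| < 7, and by the triangle inequality |-3t - 20| ≤ 3·7 + 20 = 41.
Hence |(-3t^2 - 5t + 4) + 96| ≤ 41|t − 5| < ε provided |t − 5| < ε/41.
Choosing δ = min(2, ε/41) ensures both conditions, hence |(-3t^2 - 5t + 4) + 96| < ε.

δ = min(2, ε/41)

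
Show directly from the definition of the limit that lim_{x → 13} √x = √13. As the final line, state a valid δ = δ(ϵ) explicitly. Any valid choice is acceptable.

Let ϵ > 0. We want δ > 0 such that 0 < |x − 13| < δ implies |√x − √13| < ϵ.
Rationalise: √x − √13 = (x − 13)/(√x + √13), so |√x − √13| = |x − 13|/(√x + √13).
Restrict δ ≤ 13 so that |x − 13| < 13 forces x > 0, and then √x + √13 > √13.
Hence |√x − √13| < |x − 13|/√13, which is < ϵ once |x − 13| < √13·ϵ.
Take δ = min(13, √13·ϵ). If 0 < |x − 13| < δ then x > 0 and |√x − √13| < |x − 13|/√13 < ϵ.

δ = min(13, √13·ϵ)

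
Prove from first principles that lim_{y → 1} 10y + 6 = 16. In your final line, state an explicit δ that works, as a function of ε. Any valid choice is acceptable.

δ = ε/10

Suppose ε > 0. We need δ > 0 so that 0 < |y − 1| < δ implies |(10y + 6) − 16| < ε.
|(10y + 6) − 16| = |10y - 10| = 10|y − 1|.
So 10|y − 1| < ε exactly when |y − 1| < ε/10.
Take δ = ε/10. If 0 < |y − 1| < δ then |(10y + 6) − 16| = 10|y − 1| < 10·(ε/10) = ε.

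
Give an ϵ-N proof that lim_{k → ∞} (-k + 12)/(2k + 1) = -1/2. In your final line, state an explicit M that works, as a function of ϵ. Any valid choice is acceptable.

M = (25/4)/ϵ

Fix ϵ > 0. For k ≥ 1, |(-k + 12)/(2k + 1) + 1/2| = |25|/(2(2k + 1)) = 25/(2(2k + 1)).
Since 2k + 1 ≥ 2k for k ≥ 1, this is ≤ 25/(2·2k) = (25/4)/k.
So |(-k + 12)/(2k + 1) + 1/2| < ϵ whenever k > (25/4)/ϵ.
Take M = (25/4)/ϵ. If k > M then |(-k + 12)/(2k + 1) + 1/2| ≤ (25/4)/k < ϵ.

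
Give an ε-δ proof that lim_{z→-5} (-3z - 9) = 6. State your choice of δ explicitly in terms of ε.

δ = ε/3

Fix ε > 0. We need δ > 0 so that 0 < |z + 5| < δ implies |(-3z - 9) − 6| < ε.
|(-3z - 9) − 6| = |-3z - 15| = 3|z + 5|.
Thus it suffices that |z + 5| < ε/3.
Choosing δ = ε/3 gives |(-3z - 9) − 6| = 3|z + 5| < ε whenever |z + 5| < δ.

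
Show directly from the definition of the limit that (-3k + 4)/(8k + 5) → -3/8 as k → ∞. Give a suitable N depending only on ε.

Fix ε > 0. For k ≥ 1, |(-3k + 4)/(8k + 5) + 3/8| = |47|/(8(8k + 5)) = 47/(8(8k + 5)).
Since 8k + 5 ≥ 8k for k ≥ 1, this is ≤ 47/(8·8k) = (47/64)/k.
So |(-3k + 4)/(8k + 5) + 3/8| < ε whenever k > (47/64)/ε.
Take N = (47/64)/ε. If k > N then |(-3k + 4)/(8k + 5) + 3/8| ≤ (47/64)/k < ε.

N = (47/64)/ε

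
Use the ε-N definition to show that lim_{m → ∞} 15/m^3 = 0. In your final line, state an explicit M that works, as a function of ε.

M = (15/ε)^{1/3}

Let ε > 0 be given. For m ≥ 1, |15/m^3 − 0| = 15/m^3.
15/m^3 < ε ⇔ m^3 > 15/ε ⇔ m > (15/ε)^{1/3}.
Take M = (15/ε)^{1/3}. Then m > M implies 15/m^3 < ε.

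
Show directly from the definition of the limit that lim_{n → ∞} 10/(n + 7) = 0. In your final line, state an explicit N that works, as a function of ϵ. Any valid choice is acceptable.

N = 10/ϵ

Fix ϵ > 0. For n ≥ 1, |10/(n + 7) − 0| = 10/(n + 7) ≤ 10/n.
We need 10/n < ϵ, i.e. n > 10/ϵ.
Take N = 10/ϵ. If n > N then |10/(n + 7)| ≤ 10/n < ϵ.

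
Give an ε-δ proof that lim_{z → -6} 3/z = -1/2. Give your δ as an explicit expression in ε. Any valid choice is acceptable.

δ = min(3, 6ε)

Let ε > 0 be given. We seek δ > 0 such that 0 < |z + 6| < δ implies |3/z + 1/2| < ε.
|3/z + 1/2| = 3·|-6 − z|/(6·|z|) = 3|z + 6|/(6|z|).
Require δ ≤ 3 so that |z| > 6 − 3 = 3, hence 6|z| > 18.
Then |3/z + 1/2| < 3|z + 6|/18, which is < ε when |z + 6| < 6ε.
Take δ = min(3, 6ε). Then 0 < |z + 6| < δ gives both |z + 6| < 3 and |z + 6| < 6ε, so |3/z + 1/2| < ε.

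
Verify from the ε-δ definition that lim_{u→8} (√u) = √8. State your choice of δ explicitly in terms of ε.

δ = min(8, √8·ε)

Fix ε > 0. We want δ > 0 such that 0 < |u − 8| < δ implies |√u − √8| < ε.
Rationalise: √u − √8 = (u − 8)/(√u + √8), so |√u − √8| = |u − 8|/(√u + √8).
Restrict δ ≤ 8 so that |u − 8| < 8 forces u > 0, and then √u + √8 > √8.
Hence |√u − √8| < |u − 8|/√8, which is < ε once |u − 8| < √8·ε.
Take δ = min(8, √8·ε). If 0 < |u − 8| < δ then u > 0 and |√u − √8| < |u − 8|/√8 < ε.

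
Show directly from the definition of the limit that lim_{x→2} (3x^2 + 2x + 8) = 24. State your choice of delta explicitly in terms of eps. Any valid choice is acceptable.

delta = min(2, eps/20)

Let eps > 0. We want delta > 0 such that 0 < |x − 2| < delta implies |(3x^2 + 2x + 8) − 24| < eps.
(3x^2 + 2x + 8) − 24 = 3x^2 + 2x - 16 = (x − 2)(3x + 8).
So |(3x^2 + 2x + 8) − 24| = |x − 2|·|3x + 8|.
Require delta ≤ 2. Then |x − 2| < 2 gives |x| < 4, and by the triangle inequality |3x + 8| ≤ 3·4 + 8 = 20.
Hence |(3x^2 + 2x + 8) − 24| ≤ 20|x − 2| < eps provided |x − 2| < eps/20.
Take delta = min(2, eps/20). Then 0 < |x − 2| < delta gives both |x − 2| < 2 and |x − 2| < eps/20, so |(3x^2 + 2x + 8) − 24| < eps.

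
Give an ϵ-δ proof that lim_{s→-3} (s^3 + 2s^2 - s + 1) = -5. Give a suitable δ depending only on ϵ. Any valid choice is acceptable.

δ = min(2, ϵ/32)

Fix ϵ > 0. We want δ > 0 such that 0 < |s + 3| < δ implies |(s^3 + 2s^2 - s + 1) + 5| < ϵ.
(s^3 + 2s^2 - s + 1) + 5 = s^3 + 2s^2 - s + 6 = (s + 3)(s^2 - s + 2).
So |(s^3 + 2s^2 - s + 1) + 5| = |s + 3|·|s^2 - s + 2|.
Assume first that |s + 3| < 2, so |s| < 5. Then |s^2 - s + 2| ≤ 5^2 + 5 + 2 = 32.
Hence |(s^3 + 2s^2 - s + 1) + 5| ≤ 32|s + 3| < ϵ provided |s + 3| < ϵ/32.
Choosing δ = min(2, ϵ/32) ensures both conditions, hence |(s^3 + 2s^2 - s + 1) + 5| < ϵ.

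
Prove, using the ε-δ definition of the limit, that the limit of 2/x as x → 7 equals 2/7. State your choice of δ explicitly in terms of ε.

δ = min(7/2, (49/4)ε)

Fix ε > 0. We seek δ > 0 such that 0 < |x − 7| < δ implies |2/x − (2/7)| < ε.
|2/x − (2/7)| = 2·|7 − x|/(7·|x|) = 2|x − 7|/(7|x|).
Require δ ≤ 7/2 so that |x| > 7 − 7/2 = 7/2, hence 7|x| > 49/2.
Then |2/x − (2/7)| < 2|x − 7|/(49/2), which is < ε when |x − 7| < (49/4)ε.
Take δ = min(7/2, (49/4)ε). Then 0 < |x − 7| < δ gives both |x − 7| < 7/2 and |x − 7| < (49/4)ε, so |2/x − (2/7)| < ε.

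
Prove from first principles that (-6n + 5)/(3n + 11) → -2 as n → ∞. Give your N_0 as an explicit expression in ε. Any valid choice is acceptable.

N_0 = 9/ε

Let ε > 0. For n ≥ 1, |(-6n + 5)/(3n + 11) + 2| = |81|/(3(3n + 11)) = 81/(3(3n + 11)).
Since 3n + 11 ≥ 3n for n ≥ 1, this is ≤ 81/(3·3n) = 9/n.
So |(-6n + 5)/(3n + 11) + 2| < ε whenever n > 9/ε.
Take N_0 = 9/ε. If n > N_0 then |(-6n + 5)/(3n + 11) + 2| ≤ 9/n < ε.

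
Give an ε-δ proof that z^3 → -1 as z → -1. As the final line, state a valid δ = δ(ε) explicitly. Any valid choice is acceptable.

δ = min(1, ε/7)

Let ε > 0. We seek δ > 0 with 0 < |z + 1| < δ ⇒ |z^3 + 1| < ε.
Factor: z^3 + 1 = (z + 1)(z^2 - z + 1), so |z^3 + 1| = |z + 1|·|z^2 - z + 1|.
Impose δ ≤ 1 so that |z| < 2; then |z^2 - z + 1| ≤ 7.
Hence |z^3 + 1| ≤ 7|z + 1|, which is < ε once |z + 1| < ε/7.
Take δ = min(1, ε/7). If 0 < |z + 1| < δ then both bounds hold and |z^3 + 1| ≤ 7|z + 1| < 7·(ε/7) = ε.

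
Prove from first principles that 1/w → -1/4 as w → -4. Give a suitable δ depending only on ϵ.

Suppose ϵ > 0. We seek δ > 0 such that 0 < |w + 4| < δ implies |1/w + 1/4| < ϵ.
|1/w + 1/4| = |-4 − w|/(4·|w|) = |w + 4|/(4|w|).
Restrict δ ≤ 2. Then |w + 4| < 2 gives |w| > 2, so 4|w| > 8.
Then |1/w + 1/4| < |w + 4|/8, which is < ϵ when |w + 4| < 8ϵ.
Take δ = min(2, 8ϵ). Then 0 < |w + 4| < δ gives both |w + 4| < 2 and |w + 4| < 8ϵ, so |1/w + 1/4| < ϵ.

δ = min(2, 8ϵ)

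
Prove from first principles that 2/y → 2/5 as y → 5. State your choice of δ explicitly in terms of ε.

Let ε > 0 be given. We seek δ > 0 such that 0 < |y − 5| < δ implies |2/y − (2/5)| < ε.
|2/y − (2/5)| = 2·|5 − y|/(5·|y|) = 2|y − 5|/(5|y|).
Restrict δ ≤ 5/2. Then |y − 5| < 5/2 gives |y| > 5/2, so 5|y| > 25/2.
Then |2/y − (2/5)| < 2|y − 5|/(25/2), which is < ε when |y − 5| < (25/4)ε.
Take δ = min(5/2, (25/4)ε). Then 0 < |y − 5| < δ gives both |y − 5| < 5/2 and |y − 5| < (25/4)ε, so |2/y − (2/5)| < ε.

δ = min(5/2, (25/4)ε)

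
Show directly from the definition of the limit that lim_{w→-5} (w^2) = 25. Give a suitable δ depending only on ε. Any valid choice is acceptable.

Let ε > 0 be given. We seek δ > 0 with 0 < |w + 5| < δ ⇒ |w^2 − 25| < ε.
Factor: w^2 − 25 = (w + 5)(w - 5), so |w^2 − 25| = |w + 5|·|w - 5|.
Restrict δ ≤ 1. Then |w + 5| < 1 gives |w| < 6, so by the triangle inequality |w - 5| ≤ 6 + 5 = 11.
Hence |w^2 − 25| ≤ 11|w + 5|, which is < ε once |w + 5| < ε/11.
Take δ = min(1, ε/11). If 0 < |w + 5| < δ then both bounds hold and |w^2 − 25| ≤ 11|w + 5| < 11·(ε/11) = ε.

δ = min(1, ε/11)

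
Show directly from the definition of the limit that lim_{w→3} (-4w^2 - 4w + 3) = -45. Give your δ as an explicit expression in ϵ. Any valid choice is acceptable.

Fix ϵ > 0. We want δ > 0 such that 0 < |w − 3| < δ implies |(-4w^2 - 4w + 3) + 45| < ϵ.
(-4w^2 - 4w + 3) + 45 = -4w^2 - 4w + 48 = (w − 3)(-4w - 16).
So |(-4w^2 - 4w + 3) + 45| = |w − 3|·|-4w - 16|.
Assume first that |w − 3| < 2, so |w| < 5. Then |-4w - 16| ≤ 4·5 + 16 = 36.
Hence |(-4w^2 - 4w + 3) + 45| ≤ 36|w − 3| < ϵ provided |w − 3| < ϵ/36.
Choosing δ = min(2, ϵ/36) ensures both conditions, hence |(-4w^2 - 4w + 3) + 45| < ϵ.

δ = min(2, ϵ/36)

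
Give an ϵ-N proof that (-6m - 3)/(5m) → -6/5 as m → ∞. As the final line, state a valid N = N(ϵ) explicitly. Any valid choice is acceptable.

N = (3/5)/ϵ

Let ϵ > 0. For m ≥ 1, |(-6m - 3)/(5m) + 6/5| = |-15|/(5(5m)) = 15/(5(5m)).
Since 5m ≥ 5m for m ≥ 1, this is ≤ 15/(5·5m) = (3/5)/m.
So |(-6m - 3)/(5m) + 6/5| < ϵ whenever m > (3/5)/ϵ.
Take N = (3/5)/ϵ. If m > N then |(-6m - 3)/(5m) + 6/5| ≤ (3/5)/m < ϵ.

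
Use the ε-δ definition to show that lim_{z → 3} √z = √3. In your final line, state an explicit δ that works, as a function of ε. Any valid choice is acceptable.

Fix ε > 0. We want δ > 0 such that 0 < |z − 3| < δ implies |√z − √3| < ε.
Rationalise: √z − √3 = (z − 3)/(√z + √3), so |√z − √3| = |z − 3|/(√z + √3).
Restrict δ ≤ 3 so that |z − 3| < 3 forces z > 0, and then √z + √3 > √3.
Hence |√z − √3| < |z − 3|/√3, which is < ε once |z − 3| < √3·ε.
Take δ = min(3, √3·ε). If 0 < |z − 3| < δ then z > 0 and |√z − √3| < |z − 3|/√3 < ε.

δ = min(3, √3·ε)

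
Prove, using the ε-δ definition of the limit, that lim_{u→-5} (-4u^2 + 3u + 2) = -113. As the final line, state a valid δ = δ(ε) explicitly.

δ = min(1, ε/47)

Suppose ε > 0. We want δ > 0 such that 0 < |u + 5| < δ implies |(-4u^2 + 3u + 2) + 113| < ε.
(-4u^2 + 3u + 2) + 113 = -4u^2 + 3u + 115 = (u + 5)(-4u + 23).
So |(-4u^2 + 3u + 2) + 113| = |u + 5|·|-4u + 23|.
Assume first that |u + 5| < 1, so |u| < 6. Then |-4u + 23| ≤ 4·6 + 23 = 47.
Hence |(-4u^2 + 3u + 2) + 113| ≤ 47|u + 5| < ε provided |u + 5| < ε/47.
Choosing δ = min(1, ε/47) ensures both conditions, hence |(-4u^2 + 3u + 2) + 113| < ε.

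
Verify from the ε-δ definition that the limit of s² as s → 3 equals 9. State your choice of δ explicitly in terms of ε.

δ = min(1, ε/7)

Fix ε > 0. We seek δ > 0 with 0 < |s − 3| < δ ⇒ |s² − 9| < ε.
Factor: s² − 9 = (s − 3)(s + 3), so |s² − 9| = |s − 3|·|s + 3|.
Restrict δ ≤ 1. Then |s − 3| < 1 gives |s| < 4, so by the triangle inequality |s + 3| ≤ 4 + 3 = 7.
Hence |s² − 9| ≤ 7|s − 3|, which is < ε once |s − 3| < ε/7.
Take δ = min(1, ε/7). If 0 < |s − 3| < δ then both bounds hold and |s² − 9| ≤ 7|s − 3| < 7·(ε/7) = ε.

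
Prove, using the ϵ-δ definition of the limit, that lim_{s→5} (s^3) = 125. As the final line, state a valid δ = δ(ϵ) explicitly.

Fix ϵ > 0. We seek δ > 0 with 0 < |s − 5| < δ ⇒ |s^3 − 125| < ϵ.
Factor: s^3 − 125 = (s − 5)(s^2 + 5s + 25), so |s^3 − 125| = |s − 5|·|s^2 + 5s + 25|.
Restrict δ ≤ 2. Then |s − 5| < 2 gives |s| < 7, so by the triangle inequality |s^2 + 5s + 25| ≤ 7^2 + 5·7 + 25 = 109.
Hence |s^3 − 125| ≤ 109|s − 5|, which is < ϵ once |s − 5| < ϵ/109.
Take δ = min(2, ϵ/109). If 0 < |s − 5| < δ then both bounds hold and |s^3 − 125| ≤ 109|s − 5| < 109·(ϵ/109) = ϵ.

δ = min(2, ϵ/109)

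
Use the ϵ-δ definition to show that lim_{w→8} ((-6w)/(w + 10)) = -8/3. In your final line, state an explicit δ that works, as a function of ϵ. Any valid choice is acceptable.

δ = min(9, (27/10)ϵ)

Let ϵ > 0. We want δ > 0 with 0 < |w − 8| < δ ⇒ |(-6w)/(w + 10) + 8/3| < ϵ.
Combining over a common denominator, (-6w)/(w + 10) + 8/3 = [(-6w)·18 − (-48)·(w + 10)] / [18·(w + 10)] = -60(w − 8) / (18(w + 10)).
So |(-6w)/(w + 10) + 8/3| = 60|w − 8| / (18·|w + 10|).
Require δ ≤ 9, so |w + 10| ≥ |18| − |w − 8| > 18 − 9 = 9.
Hence |(-6w)/(w + 10) + 8/3| < 60|w − 8|/(18·9) = (10/27)|w − 8|, which is < ϵ once |w − 8| < (27/10)ϵ.
Take δ = min(9, (27/10)ϵ). Then 0 < |w − 8| < δ forces both bounds, so |(-6w)/(w + 10) + 8/3| < ϵ.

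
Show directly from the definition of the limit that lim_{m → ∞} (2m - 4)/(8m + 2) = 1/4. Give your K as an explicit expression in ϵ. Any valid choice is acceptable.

Let ϵ > 0 be given. For m ≥ 1, |(2m - 4)/(8m + 2) − (1/4)| = |-36|/(8(8m + 2)) = 36/(8(8m + 2)).
Since 8m + 2 ≥ 8m for m ≥ 1, this is ≤ 36/(8·8m) = (9/16)/m.
So |(2m - 4)/(8m + 2) − (1/4)| < ϵ whenever m > (9/16)/ϵ.
Take K = (9/16)/ϵ. If m > K then |(2m - 4)/(8m + 2) − (1/4)| ≤ (9/16)/m < ϵ.

K = (9/16)/ϵ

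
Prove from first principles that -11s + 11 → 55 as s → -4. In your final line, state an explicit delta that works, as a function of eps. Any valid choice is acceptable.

delta = eps/11

Let eps > 0 be given. We need delta > 0 so that 0 < |s + 4| < delta implies |(-11s + 11) − 55| < eps.
Since (-11s + 11) − 55 = -11(s + 4), we have |(-11s + 11) − 55| = 11|s + 4|.
Thus it suffices that |s + 4| < eps/11.
Choosing delta = eps/11 gives |(-11s + 11) − 55| = 11|s + 4| < eps whenever |s + 4| < delta.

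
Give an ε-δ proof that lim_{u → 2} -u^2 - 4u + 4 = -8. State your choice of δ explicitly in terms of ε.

Suppose ε > 0. We want δ > 0 such that 0 < |u − 2| < δ implies |(-u^2 - 4u + 4) + 8| < ε.
(-u^2 - 4u + 4) + 8 = -u^2 - 4u + 12 = (u − 2)(-u - 6).
So |(-u^2 - 4u + 4) + 8| = |u − 2|·|-u - 6|.
Require δ ≤ 2. Then |u − 2| < 2 gives |u| < 4, and by the triangle inequality |-u - 6| ≤ 4 + 6 = 10.
Hence |(-u^2 - 4u + 4) + 8| ≤ 10|u − 2| < ε provided |u − 2| < ε/10.
Take δ = min(2, ε/10). Then 0 < |u − 2| < δ gives both |u − 2| < 2 and |u − 2| < ε/10, so |(-u^2 - 4u + 4) + 8| < ε.

δ = min(2, ε/10)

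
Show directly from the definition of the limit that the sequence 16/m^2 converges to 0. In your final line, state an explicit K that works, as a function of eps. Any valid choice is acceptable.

K = (16/eps)^{1/2}

Fix eps > 0. For m ≥ 1, |16/m^2 − 0| = 16/m^2.
16/m^2 < eps ⇔ m^2 > 16/eps ⇔ m > (16/eps)^{1/2}.
Take K = (16/eps)^{1/2}. Then m > K implies 16/m^2 < eps.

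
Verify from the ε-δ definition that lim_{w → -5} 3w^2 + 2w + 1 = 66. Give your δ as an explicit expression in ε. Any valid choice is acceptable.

δ = min(2, ε/34)

Suppose ε > 0. We want δ > 0 such that 0 < |w + 5| < δ implies |(3w^2 + 2w + 1) − 66| < ε.
(3w^2 + 2w + 1) − 66 = 3w^2 + 2w - 65 = (w + 5)(3w - 13).
So |(3w^2 + 2w + 1) − 66| = |w + 5|·|3w - 13|.
Require δ ≤ 2. Then |w + 5| < 2 gives |w| < 7, and by the triangle inequality |3w - 13| ≤ 3·7 + 13 = 34.
Hence |(3w^2 + 2w + 1) − 66| ≤ 34|w + 5| < ε provided |w + 5| < ε/34.
Choosing δ = min(2, ε/34) ensures both conditions, hence |(3w^2 + 2w + 1) − 66| < ε.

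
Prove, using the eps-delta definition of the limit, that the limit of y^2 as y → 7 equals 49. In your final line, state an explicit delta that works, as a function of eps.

delta = min(2, eps/16)

Fix eps > 0. We seek delta > 0 with 0 < |y − 7| < delta ⇒ |y^2 − 49| < eps.
Factor: y^2 − 49 = (y − 7)(y + 7), so |y^2 − 49| = |y − 7|·|y + 7|.
Restrict delta ≤ 2. Then |y − 7| < 2 gives |y| < 9, so by the triangle inequality |y + 7| ≤ 9 + 7 = 16.
Hence |y^2 − 49| ≤ 16|y − 7|, which is < eps once |y − 7| < eps/16.
Take delta = min(2, eps/16). If 0 < |y − 7| < delta then both bounds hold and |y^2 − 49| ≤ 16|y − 7| < 16·(eps/16) = eps.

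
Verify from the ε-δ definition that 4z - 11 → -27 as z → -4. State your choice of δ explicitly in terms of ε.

δ = ε/4

Let ε > 0. We need δ > 0 so that 0 < |z + 4| < δ implies |(4z - 11) + 27| < ε.
Since (4z - 11) + 27 = 4(z + 4), we have |(4z - 11) + 27| = 4|z + 4|.
Thus it suffices that |z + 4| < ε/4.
Choosing δ = ε/4 gives |(4z - 11) + 27| = 4|z + 4| < ε whenever |z + 4| < δ.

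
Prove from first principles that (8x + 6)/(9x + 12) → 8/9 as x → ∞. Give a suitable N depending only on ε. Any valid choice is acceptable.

Let ε > 0 be given. We seek N > 0 such that x > N implies |(8x + 6)/(9x + 12) − (8/9)| < ε.
(8x + 6)/(9x + 12) − (8/9) = (9(8x + 6) − 8(9x + 12)) / (9(9x + 12)) = -42/(9(9x + 12)).
For x > 0 we have 9x + 12 > 9x, so |(8x + 6)/(9x + 12) − (8/9)| = 42/(9(9x + 12)) < 42/(9·9x) = (14/27)/x.
Thus |(8x + 6)/(9x + 12) − (8/9)| < ε whenever x > (14/27)/ε.
Take N = (14/27)/ε. If x > N then |(8x + 6)/(9x + 12) − (8/9)| < (14/27)/x < ε.

N = (14/27)/ε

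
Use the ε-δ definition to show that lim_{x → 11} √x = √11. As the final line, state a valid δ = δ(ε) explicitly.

δ = min(11, √11·ε)

Let ε > 0. We want δ > 0 such that 0 < |x − 11| < δ implies |√x − √11| < ε.
Multiplying by the conjugate, |√x − √11| = |x − 11|/(√x + √11).
Restrict δ ≤ 11 so that |x − 11| < 11 forces x > 0, and then √x + √11 > √11.
Hence |√x − √11| < |x − 11|/√11, which is < ε once |x − 11| < √11·ε.
Take δ = min(11, √11·ε). If 0 < |x − 11| < δ then x > 0 and |√x − √11| < |x − 11|/√11 < ε.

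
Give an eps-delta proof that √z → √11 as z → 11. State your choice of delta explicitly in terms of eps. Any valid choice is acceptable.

delta = min(11, √11·eps)

Suppose eps > 0. We want delta > 0 such that 0 < |z − 11| < delta implies |√z − √11| < eps.
Multiplying by the conjugate, |√z − √11| = |z − 11|/(√z + √11).
Restrict delta ≤ 11 so that |z − 11| < 11 forces z > 0, and then √z + √11 > √11.
Hence |√z − √11| < |z − 11|/√11, which is < eps once |z − 11| < √11·eps.
Take delta = min(11, √11·eps). If 0 < |z − 11| < delta then z > 0 and |√z − √11| < |z − 11|/√11 < eps.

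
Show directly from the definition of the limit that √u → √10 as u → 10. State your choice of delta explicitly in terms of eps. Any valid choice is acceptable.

delta = min(10, √10·eps)

Let eps > 0. We want delta > 0 such that 0 < |u − 10| < delta implies |√u − √10| < eps.
Multiplying by the conjugate, |√u − √10| = |u − 10|/(√u + √10).
Restrict delta ≤ 10 so that |u − 10| < 10 forces u > 0, and then √u + √10 > √10.
Hence |√u − √10| < |u − 10|/√10, which is < eps once |u − 10| < √10·eps.
Take delta = min(10, √10·eps). If 0 < |u − 10| < delta then u > 0 and |√u − √10| < |u − 10|/√10 < eps.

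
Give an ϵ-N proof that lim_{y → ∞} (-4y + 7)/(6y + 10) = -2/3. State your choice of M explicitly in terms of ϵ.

Let ϵ > 0 be given. We seek M > 0 such that y > M implies |(-4y + 7)/(6y + 10) + 2/3| < ϵ.
(-4y + 7)/(6y + 10) + 2/3 = (6(-4y + 7) − (-4)(6y + 10)) / (6(6y + 10)) = 82/(6(6y + 10)).
For y > 0 we have 6y + 10 > 6y, so |(-4y + 7)/(6y + 10) + 2/3| = 82/(6(6y + 10)) < 82/(6·6y) = (41/18)/y.
Thus |(-4y + 7)/(6y + 10) + 2/3| < ϵ whenever y > (41/18)/ϵ.
Take M = (41/18)/ϵ. If y > M then |(-4y + 7)/(6y + 10) + 2/3| < (41/18)/y < ϵ.

M = (41/18)/ϵ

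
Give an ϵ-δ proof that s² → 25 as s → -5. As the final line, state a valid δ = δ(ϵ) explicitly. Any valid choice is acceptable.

Let ϵ > 0 be given. We seek δ > 0 with 0 < |s + 5| < δ ⇒ |s² − 25| < ϵ.
Factor: s² − 25 = (s + 5)(s - 5), so |s² − 25| = |s + 5|·|s - 5|.
Restrict δ ≤ 1. Then |s + 5| < 1 gives |s| < 6, so by the triangle inequality |s - 5| ≤ 6 + 5 = 11.
Hence |s² − 25| ≤ 11|s + 5|, which is < ϵ once |s + 5| < ϵ/11.
Take δ = min(1, ϵ/11). If 0 < |s + 5| < δ then both bounds hold and |s² − 25| ≤ 11|s + 5| < 11·(ϵ/11) = ϵ.

δ = min(1, ϵ/11)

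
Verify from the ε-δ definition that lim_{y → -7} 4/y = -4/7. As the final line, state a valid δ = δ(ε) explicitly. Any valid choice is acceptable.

δ = min(7/2, (49/8)ε)

Fix ε > 0. We seek δ > 0 such that 0 < |y + 7| < δ implies |4/y + 4/7| < ε.
|4/y + 4/7| = 4·|-7 − y|/(7·|y|) = 4|y + 7|/(7|y|).
Restrict δ ≤ 7/2. Then |y + 7| < 7/2 gives |y| > 7/2, so 7|y| > 49/2.
Then |4/y + 4/7| < 4|y + 7|/(49/2), which is < ε when |y + 7| < (49/8)ε.
Take δ = min(7/2, (49/8)ε). Then 0 < |y + 7| < δ gives both |y + 7| < 7/2 and |y + 7| < (49/8)ε, so |4/y + 4/7| < ε.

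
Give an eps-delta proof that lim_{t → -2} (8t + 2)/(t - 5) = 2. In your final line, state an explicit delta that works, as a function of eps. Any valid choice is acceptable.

Let eps > 0. We want delta > 0 with 0 < |t + 2| < delta ⇒ |(8t + 2)/(t - 5) − 2| < eps.
Combining over a common denominator, (8t + 2)/(t - 5) − 2 = [(8t + 2)·(-7) − (-14)·(t - 5)] / [(-7)·(t - 5)] = -42(t + 2) / ((-7)(t - 5)).
So |(8t + 2)/(t - 5) − 2| = 42|t + 2| / (7·|t − 5|).
Restrict delta ≤ 7/2. Then |t + 2| < 7/2 gives |t − 5| = |(t + 2) + (-7)| ≥ 7 − 7/2 = 7/2.
Hence |(8t + 2)/(t - 5) − 2| < 42|t + 2|/(7·(7/2)) = (12/7)|t + 2|, which is < eps once |t + 2| < (7/12)eps.
Take delta = min(7/2, (7/12)eps). Then 0 < |t + 2| < delta forces both bounds, so |(8t + 2)/(t - 5) − 2| < eps.

delta = min(7/2, (7/12)eps)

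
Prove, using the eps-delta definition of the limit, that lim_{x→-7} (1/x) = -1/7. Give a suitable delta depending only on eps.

Let eps > 0 be given. We seek delta > 0 such that 0 < |x + 7| < delta implies |1/x + 1/7| < eps.
|1/x + 1/7| = |-7 − x|/(7·|x|) = |x + 7|/(7|x|).
Restrict delta ≤ 7/2. Then |x + 7| < 7/2 gives |x| > 7/2, so 7|x| > 49/2.
Then |1/x + 1/7| < |x + 7|/(49/2), which is < eps when |x + 7| < (49/2)eps.
Take delta = min(7/2, (49/2)eps). Then 0 < |x + 7| < delta gives both |x + 7| < 7/2 and |x + 7| < (49/2)eps, so |1/x + 1/7| < eps.

delta = min(7/2, (49/2)eps)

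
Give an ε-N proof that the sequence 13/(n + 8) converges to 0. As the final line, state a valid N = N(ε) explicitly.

N = 13/ε

Let ε > 0 be given. For n ≥ 1, |13/(n + 8) − 0| = 13/(n + 8) ≤ 13/n.
We need 13/n < ε, i.e. n > 13/ε.
Take N = 13/ε. If n > N then |13/(n + 8)| ≤ 13/n < ε.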